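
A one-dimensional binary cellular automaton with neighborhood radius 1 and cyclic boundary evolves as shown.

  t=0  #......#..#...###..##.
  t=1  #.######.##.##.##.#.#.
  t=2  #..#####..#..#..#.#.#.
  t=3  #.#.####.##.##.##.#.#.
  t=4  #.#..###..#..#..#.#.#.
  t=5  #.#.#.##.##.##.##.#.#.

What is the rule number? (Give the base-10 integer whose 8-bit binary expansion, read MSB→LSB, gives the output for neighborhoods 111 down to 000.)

199

  ### -> #   bit 7 = 1  t=0,i=15
  ##. -> #   bit 6 = 1  t=0,i=16
  #.# -> .   bit 5 = 0  t=0,i=21
  #.. -> .   bit 4 = 0  t=0,i=1
  .## -> .   bit 3 = 0  t=0,i=14
  .#. -> #   bit 2 = 1  t=0,i=0
  ..# -> #   bit 1 = 1  t=0,i=6
  ... -> #   bit 0 = 1  t=0,i=2
  bits 11000111 = 199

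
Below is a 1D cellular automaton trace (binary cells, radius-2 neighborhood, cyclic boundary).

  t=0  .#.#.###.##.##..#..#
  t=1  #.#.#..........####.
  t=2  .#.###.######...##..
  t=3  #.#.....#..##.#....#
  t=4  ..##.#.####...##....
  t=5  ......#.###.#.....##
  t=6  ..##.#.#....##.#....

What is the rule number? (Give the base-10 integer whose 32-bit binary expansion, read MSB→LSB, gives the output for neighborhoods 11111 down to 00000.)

  [31] ##### => .  t=2,i=9
  [30] ####. => #  t=1,i=17
  [29] ###.# => .  t=0,i=7
  [28] ###.. => #  t=2,i=12
  [27] ##.## => .  t=0,i=8
  [26] ##.#. => .  t=1,i=19
  [25] ##..# => .  t=0,i=14
  [24] ##... => .  t=2,i=13
  [23] #.### => .  t=0,i=5
  [22] #.##. => .  t=0,i=9
  [21] #.#.# => .  t=0,i=1
  [20] #.#.. => #  t=1,i=4
  [19] #..## => #  t=3,i=10
  [18] #..#. => #  t=0,i=15
  [17] #...# => #  t=2,i=14
  [16] #.... => .  t=1,i=6
  [15] .#### => #  t=1,i=16
  [14] .###. => .  t=0,i=6
  [13] .##.# => .  t=0,i=10
  [12] .##.. => .  t=0,i=13
  [11] .#.## => #  t=0,i=4
  [10] .#.#. => #  t=0,i=0
  [9] .#..# => #  t=0,i=17
  [8] .#... => #  t=1,i=5
  [7] ..### => .  t=1,i=15
  [6] ..##. => .  t=2,i=16
  [5] ..#.# => .  t=0,i=19
  [4] ..#.. => #  t=0,i=16
  [3] ...## => .  t=1,i=14
  [2] ...#. => #  t=2,i=0
  [1] ....# => .  t=1,i=13
  [0] ..... => #  t=1,i=7
  bits 01010000000111101000111100010101 = 1344179989

1344179989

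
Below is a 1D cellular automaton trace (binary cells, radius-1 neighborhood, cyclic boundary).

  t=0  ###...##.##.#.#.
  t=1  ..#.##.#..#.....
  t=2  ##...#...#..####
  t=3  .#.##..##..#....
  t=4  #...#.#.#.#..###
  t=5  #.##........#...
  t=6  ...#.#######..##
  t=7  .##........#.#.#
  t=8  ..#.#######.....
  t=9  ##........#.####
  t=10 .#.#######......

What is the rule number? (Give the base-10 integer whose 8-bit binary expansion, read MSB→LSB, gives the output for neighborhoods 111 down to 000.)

67

  nb ###: next=.  (t=0,i=1, bit7=0)
  nb ##.: next=#  (t=0,i=2, bit6=1)
  nb #.#: next=.  (t=0,i=8, bit5=0)
  nb #..: next=.  (t=0,i=3, bit4=0)
  nb .##: next=.  (t=0,i=0, bit3=0)
  nb .#.: next=.  (t=0,i=12, bit2=0)
  nb ..#: next=#  (t=0,i=5, bit1=1)
  nb ...: next=#  (t=0,i=4, bit0=1)
  bits 01000011 = 67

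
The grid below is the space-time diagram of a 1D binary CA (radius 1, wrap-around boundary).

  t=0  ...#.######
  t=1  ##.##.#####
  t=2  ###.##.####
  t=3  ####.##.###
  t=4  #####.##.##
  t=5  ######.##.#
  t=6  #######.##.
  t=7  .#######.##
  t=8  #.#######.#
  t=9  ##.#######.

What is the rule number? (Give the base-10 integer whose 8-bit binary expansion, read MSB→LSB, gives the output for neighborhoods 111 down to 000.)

  ###|#  b7=1 t=0,i=6
  ##.|#  b6=1 t=0,i=10
  #.#|#  b5=1 t=0,i=4
  #..|#  b4=1 t=0,i=0
  .##|.  b3=0 t=0,i=5
  .#.|#  b2=1 t=0,i=3
  ..#|.  b1=0 t=0,i=2
  ...|#  b0=1 t=0,i=1
  bits 11110101 = 245

245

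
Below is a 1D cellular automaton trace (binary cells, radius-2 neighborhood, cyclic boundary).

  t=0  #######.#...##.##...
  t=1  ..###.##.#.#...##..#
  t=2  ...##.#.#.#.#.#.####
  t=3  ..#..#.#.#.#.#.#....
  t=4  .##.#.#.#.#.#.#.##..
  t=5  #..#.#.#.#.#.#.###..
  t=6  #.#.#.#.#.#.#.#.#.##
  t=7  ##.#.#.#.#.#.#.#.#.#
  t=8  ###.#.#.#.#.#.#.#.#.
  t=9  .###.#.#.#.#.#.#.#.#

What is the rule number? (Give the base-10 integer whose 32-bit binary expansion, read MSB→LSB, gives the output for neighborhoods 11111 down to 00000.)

2789563676

  #####|#  b31=1 t=0,i=2
  ####.|.  b30=0 t=0,i=5
  ###.#|#  b29=1 t=0,i=6
  ###..|.  b28=0 t=2,i=19
  ##.##|.  b27=0 t=0,i=14
  ##.#.|#  b26=1 t=0,i=7
  ##..#|#  b25=1 t=1,i=17
  ##...|.  b24=0 t=0,i=17
  #.###|.  b23=0 t=2,i=16
  #.##.|#  b22=1 t=0,i=15
  #.#.#|.  b21=0 t=1,i=9
  #.#..|.  b20=0 t=0,i=8
  #..##|.  b19=0 t=1,i=1
  #..#.|#  b18=1 t=1,i=18
  #...#|.  b17=0 t=0,i=10
  #....|#  b16=1 t=3,i=17
  .####|.  b15=0 t=0,i=1
  .###.|#  b14=1 t=1,i=3
  .##.#|.  b13=0 t=0,i=13
  .##..|#  b12=1 t=0,i=16
  .#.##|#  b11=1 t=2,i=15
  .#.#.|#  b10=1 t=1,i=10
  .#..#|.  b9=0 t=1,i=0
  .#...|#  b8=1 t=0,i=9
  ..###|.  b7=0 t=0,i=0
  ..##.|.  b6=0 t=0,i=12
  ..#.#|.  b5=0 t=3,i=5
  ..#..|#  b4=1 t=1,i=19
  ...##|#  b3=1 t=0,i=11
  ...#.|#  b2=1 t=3,i=1
  ....#|.  b1=0 t=3,i=0
  .....|.  b0=0 t=3,i=18
  bits 10100110010001010101110100011100 = 2789563676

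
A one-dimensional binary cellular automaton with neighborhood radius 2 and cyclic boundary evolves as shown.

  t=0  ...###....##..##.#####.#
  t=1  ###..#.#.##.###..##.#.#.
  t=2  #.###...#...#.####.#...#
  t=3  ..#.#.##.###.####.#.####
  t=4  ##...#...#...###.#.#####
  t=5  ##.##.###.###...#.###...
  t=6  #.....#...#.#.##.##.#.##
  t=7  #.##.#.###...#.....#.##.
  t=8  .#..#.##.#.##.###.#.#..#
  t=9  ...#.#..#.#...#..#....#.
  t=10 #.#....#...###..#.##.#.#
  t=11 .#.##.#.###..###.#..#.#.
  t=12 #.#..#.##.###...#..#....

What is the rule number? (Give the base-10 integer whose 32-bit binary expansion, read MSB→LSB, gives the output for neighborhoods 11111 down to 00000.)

1452247373

  #####|.  b31=0 t=0,i=19
  ####.|#  b30=1 t=0,i=20
  ###.#|.  b29=0 t=0,i=21
  ###..|#  b28=1 t=0,i=5
  ##.##|.  b27=0 t=0,i=16
  ##.#.|#  b26=1 t=0,i=22
  ##..#|#  b25=1 t=0,i=12
  ##...|.  b24=0 t=0,i=6
  #.###|#  b23=1 t=0,i=17
  #.##.|.  b22=0 t=1,i=9
  #.#.#|.  b21=0 t=1,i=7
  #.#..|.  b20=0 t=0,i=23
  #..##|#  b19=1 t=0,i=13
  #..#.|#  b18=1 t=1,i=4
  #...#|#  b17=1 t=0,i=1
  #....|#  b16=1 t=0,i=7
  .####|#  b15=1 t=0,i=18
  .###.|.  b14=0 t=0,i=4
  .##.#|.  b13=0 t=0,i=15
  .##..|.  b12=0 t=0,i=11
  .#.##|#  b11=1 t=1,i=8
  .#.#.|.  b10=0 t=1,i=6
  .#..#|.  b9=0 t=8,i=2
  .#...|#  b8=1 t=0,i=0
  ..###|.  b7=0 t=0,i=3
  ..##.|#  b6=1 t=0,i=10
  ..#.#|.  b5=0 t=1,i=5
  ..#..|.  b4=0 t=2,i=8
  ...##|#  b3=1 t=0,i=2
  ...#.|#  b2=1 t=2,i=7
  ....#|.  b1=0 t=0,i=8
  .....|#  b0=1 t=6,i=3
  bits 01010110100011111000100101001101 = 1452247373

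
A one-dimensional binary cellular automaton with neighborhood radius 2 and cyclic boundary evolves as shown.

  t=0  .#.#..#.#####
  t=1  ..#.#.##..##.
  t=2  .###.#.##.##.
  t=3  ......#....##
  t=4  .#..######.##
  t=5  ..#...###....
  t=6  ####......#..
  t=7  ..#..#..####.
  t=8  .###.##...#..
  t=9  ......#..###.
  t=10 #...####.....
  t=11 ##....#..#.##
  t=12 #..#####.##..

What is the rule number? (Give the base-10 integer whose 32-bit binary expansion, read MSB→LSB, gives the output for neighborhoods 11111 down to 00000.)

  ##### -> #   bit 31 = 1  t=0,i=10
  ####. -> #   bit 30 = 1  t=0,i=11
  ###.# -> .   bit 29 = 0  t=0,i=12
  ###.. -> .   bit 28 = 0  t=5,i=8
  ##.## -> .   bit 27 = 0  t=2,i=9
  ##.#. -> .   bit 26 = 0  t=0,i=0
  ##..# -> #   bit 25 = 1  t=1,i=8
  ##... -> .   bit 24 = 0  t=1,i=12
  #.### -> .   bit 23 = 0  t=0,i=8
  #.##. -> .   bit 22 = 0  t=1,i=6
  #.#.# -> .   bit 21 = 0  t=0,i=1
  #.#.. -> .   bit 20 = 0  t=0,i=3
  #..## -> .   bit 19 = 0  t=1,i=9
  #..#. -> .   bit 18 = 0  t=0,i=5
  #...# -> .   bit 17 = 0  t=1,i=0
  #.... -> #   bit 16 = 1  t=3,i=1
  .#### -> .   bit 15 = 0  t=0,i=9
  .###. -> .   bit 14 = 0  t=2,i=2
  .##.# -> .   bit 13 = 0  t=2,i=8
  .##.. -> #   bit 12 = 1  t=1,i=7
  .#.## -> #   bit 11 = 1  t=0,i=7
  .#.#. -> #   bit 10 = 1  t=0,i=2
  .#..# -> #   bit 9 = 1  t=0,i=4
  .#... -> #   bit 8 = 1  t=3,i=7
  ..### -> .   bit 7 = 0  t=2,i=1
  ..##. -> #   bit 6 = 1  t=1,i=10
  ..#.# -> #   bit 5 = 1  t=0,i=6
  ..#.. -> #   bit 4 = 1  t=3,i=6
  ...## -> .   bit 3 = 0  t=3,i=10
  ...#. -> #   bit 2 = 1  t=1,i=1
  ....# -> #   bit 1 = 1  t=3,i=4
  ..... -> .   bit 0 = 0  t=3,i=2
  bits 11000010000000010001111101110110 = 3254853494

3254853494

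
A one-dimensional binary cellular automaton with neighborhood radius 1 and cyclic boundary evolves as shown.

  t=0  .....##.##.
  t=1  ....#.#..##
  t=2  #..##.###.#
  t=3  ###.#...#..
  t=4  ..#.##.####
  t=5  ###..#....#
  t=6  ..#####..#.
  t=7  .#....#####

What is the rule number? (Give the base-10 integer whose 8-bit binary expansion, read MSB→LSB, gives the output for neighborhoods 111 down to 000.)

  ###|.  b7=0 t=2,i=7
  ##.|#  b6=1 t=0,i=6
  #.#|.  b5=0 t=0,i=7
  #..|#  b4=1 t=0,i=10
  .##|.  b3=0 t=0,i=5
  .#.|#  b2=1 t=1,i=4
  ..#|#  b1=1 t=0,i=4
  ...|.  b0=0 t=0,i=0
  bits 01010110 = 86

86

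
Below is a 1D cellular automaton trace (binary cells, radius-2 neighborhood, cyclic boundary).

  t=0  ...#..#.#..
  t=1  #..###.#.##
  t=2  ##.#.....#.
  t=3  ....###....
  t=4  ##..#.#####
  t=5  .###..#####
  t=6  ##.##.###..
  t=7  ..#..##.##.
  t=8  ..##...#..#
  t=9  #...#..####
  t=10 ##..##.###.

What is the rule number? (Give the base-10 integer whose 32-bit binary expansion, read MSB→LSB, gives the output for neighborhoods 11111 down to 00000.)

  ##### -> #   bit 31 = 1  t=4,i=8
  ####. -> .   bit 30 = 0  t=4,i=0
  ###.# -> .   bit 29 = 0  t=1,i=5
  ###.. -> #   bit 28 = 1  t=1,i=0
  ##.## -> #   bit 27 = 1  t=5,i=0
  ##.#. -> .   bit 26 = 0  t=1,i=6
  ##..# -> #   bit 25 = 1  t=1,i=1
  ##... -> #   bit 24 = 1  t=3,i=7
  #.### -> #   bit 23 = 1  t=1,i=9
  #.##. -> .   bit 22 = 0  t=2,i=0
  #.#.# -> .   bit 21 = 0  t=1,i=7
  #.#.. -> .   bit 20 = 0  t=0,i=8
  #..## -> .   bit 19 = 0  t=1,i=2
  #..#. -> #   bit 18 = 1  t=0,i=5
  #...# -> .   bit 17 = 0  t=7,i=0
  #.... -> #   bit 16 = 1  t=0,i=10
  .#### -> #   bit 15 = 1  t=4,i=7
  .###. -> .   bit 14 = 0  t=1,i=4
  .##.# -> .   bit 13 = 0  t=2,i=1
  .##.. -> .   bit 12 = 0  t=7,i=9
  .#.## -> .   bit 11 = 0  t=1,i=8
  .#.#. -> #   bit 10 = 1  t=0,i=7
  .#..# -> #   bit 9 = 1  t=0,i=4
  .#... -> #   bit 8 = 1  t=0,i=9
  ..### -> #   bit 7 = 1  t=1,i=3
  ..##. -> .   bit 6 = 0  t=6,i=0
  ..#.# -> .   bit 5 = 0  t=0,i=6
  ..#.. -> #   bit 4 = 1  t=0,i=3
  ...## -> .   bit 3 = 0  t=3,i=3
  ...#. -> .   bit 2 = 0  t=0,i=2
  ....# -> .   bit 1 = 0  t=0,i=1
  ..... -> #   bit 0 = 1  t=0,i=0
  bits 10011011100001011000011110010001 = 2609219473

2609219473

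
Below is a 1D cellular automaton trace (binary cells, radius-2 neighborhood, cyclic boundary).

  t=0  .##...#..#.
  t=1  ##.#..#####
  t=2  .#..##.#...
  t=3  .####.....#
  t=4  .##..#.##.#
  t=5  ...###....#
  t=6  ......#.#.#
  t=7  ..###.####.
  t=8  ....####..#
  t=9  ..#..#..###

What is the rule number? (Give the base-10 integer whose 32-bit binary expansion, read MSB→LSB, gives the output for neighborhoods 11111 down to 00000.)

732726899

  ##### -> .   bit 31 = 0  t=1,i=8
  ####. -> .   bit 30 = 0  t=1,i=0
  ###.# -> #   bit 29 = 1  t=1,i=1
  ###.. -> .   bit 28 = 0  t=3,i=4
  ##.## -> #   bit 27 = 1  t=7,i=5
  ##.#. -> .   bit 26 = 0  t=1,i=2
  ##..# -> #   bit 25 = 1  t=4,i=3
  ##... -> #   bit 24 = 1  t=0,i=3
  #.### -> #   bit 23 = 1  t=3,i=1
  #.##. -> .   bit 22 = 0  t=4,i=1
  #.#.# -> #   bit 21 = 1  t=4,i=10
  #.#.. -> .   bit 20 = 0  t=1,i=3
  #..## -> #   bit 19 = 1  t=0,i=0
  #..#. -> #   bit 18 = 1  t=0,i=8
  #...# -> .   bit 17 = 0  t=0,i=4
  #.... -> .   bit 16 = 0  t=2,i=9
  .#### -> #   bit 15 = 1  t=1,i=7
  .###. -> .   bit 14 = 0  t=5,i=4
  .##.# -> .   bit 13 = 0  t=2,i=5
  .##.. -> .   bit 12 = 0  t=0,i=2
  .#.## -> .   bit 11 = 0  t=3,i=0
  .#.#. -> #   bit 10 = 1  t=6,i=7
  .#..# -> #   bit 9 = 1  t=0,i=7
  .#... -> .   bit 8 = 0  t=2,i=8
  ..### -> .   bit 7 = 0  t=1,i=6
  ..##. -> #   bit 6 = 1  t=0,i=1
  ..#.# -> #   bit 5 = 1  t=3,i=10
  ..#.. -> #   bit 4 = 1  t=0,i=6
  ...## -> .   bit 3 = 0  t=5,i=2
  ...#. -> .   bit 2 = 0  t=0,i=5
  ....# -> #   bit 1 = 1  t=2,i=10
  ..... -> #   bit 0 = 1  t=3,i=7
  bits 00101011101011001000011001110011 = 732726899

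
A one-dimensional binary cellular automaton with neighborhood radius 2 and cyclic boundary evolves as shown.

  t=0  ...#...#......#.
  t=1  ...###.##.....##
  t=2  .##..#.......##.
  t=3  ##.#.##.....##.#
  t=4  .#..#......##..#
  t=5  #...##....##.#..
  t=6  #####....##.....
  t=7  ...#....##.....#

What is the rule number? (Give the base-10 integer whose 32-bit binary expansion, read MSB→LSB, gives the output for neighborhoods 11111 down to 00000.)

  ##### -> .   bit 31 = 0  t=6,i=2
  ####. -> #   bit 30 = 1  t=6,i=3
  ###.# -> #   bit 29 = 1  t=1,i=5
  ###.. -> .   bit 28 = 0  t=6,i=4
  ##.## -> .   bit 27 = 0  t=1,i=6
  ##.#. -> .   bit 26 = 0  t=3,i=2
  ##..# -> #   bit 25 = 1  t=2,i=3
  ##... -> .   bit 24 = 0  t=1,i=0
  #.### -> #   bit 23 = 1  t=3,i=15
  #.##. -> .   bit 22 = 0  t=1,i=7
  #.#.# -> .   bit 21 = 0  t=3,i=3
  #.#.. -> .   bit 20 = 0  t=4,i=1
  #..## -> #   bit 19 = 1  t=2,i=0
  #..#. -> .   bit 18 = 0  t=2,i=4
  #...# -> #   bit 17 = 1  t=0,i=5
  #.... -> .   bit 16 = 0  t=0,i=0
  .#### -> .   bit 15 = 0  t=6,i=1
  .###. -> .   bit 14 = 0  t=1,i=4
  .##.# -> .   bit 13 = 0  t=3,i=13
  .##.. -> .   bit 12 = 0  t=1,i=8
  .#.## -> #   bit 11 = 1  t=3,i=4
  .#.#. -> #   bit 10 = 1  t=4,i=0
  .#..# -> .   bit 9 = 0  t=4,i=2
  .#... -> #   bit 8 = 1  t=0,i=4
  ..### -> .   bit 7 = 0  t=1,i=3
  ..##. -> #   bit 6 = 1  t=1,i=14
  ..#.# -> .   bit 5 = 0  t=4,i=15
  ..#.. -> #   bit 4 = 1  t=0,i=3
  ...## -> #   bit 3 = 1  t=1,i=2
  ...#. -> .   bit 2 = 0  t=0,i=2
  ....# -> .   bit 1 = 0  t=0,i=1
  ..... -> .   bit 0 = 0  t=0,i=10
  bits 01100010100010100000110101011000 = 1653214552

1653214552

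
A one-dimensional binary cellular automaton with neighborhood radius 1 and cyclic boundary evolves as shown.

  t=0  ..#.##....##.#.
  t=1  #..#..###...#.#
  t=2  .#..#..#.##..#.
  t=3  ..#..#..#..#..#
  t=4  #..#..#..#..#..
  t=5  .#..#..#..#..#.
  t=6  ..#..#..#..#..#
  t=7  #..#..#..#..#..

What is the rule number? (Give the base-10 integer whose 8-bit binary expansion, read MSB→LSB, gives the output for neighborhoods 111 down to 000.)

  ###|#  b7=1 t=1,i=7
  ##.|.  b6=0 t=0,i=5
  #.#|#  b5=1 t=0,i=3
  #..|#  b4=1 t=0,i=6
  .##|.  b3=0 t=0,i=4
  .#.|.  b2=0 t=0,i=2
  ..#|.  b1=0 t=0,i=1
  ...|#  b0=1 t=0,i=0
  bits 10110001 = 177

177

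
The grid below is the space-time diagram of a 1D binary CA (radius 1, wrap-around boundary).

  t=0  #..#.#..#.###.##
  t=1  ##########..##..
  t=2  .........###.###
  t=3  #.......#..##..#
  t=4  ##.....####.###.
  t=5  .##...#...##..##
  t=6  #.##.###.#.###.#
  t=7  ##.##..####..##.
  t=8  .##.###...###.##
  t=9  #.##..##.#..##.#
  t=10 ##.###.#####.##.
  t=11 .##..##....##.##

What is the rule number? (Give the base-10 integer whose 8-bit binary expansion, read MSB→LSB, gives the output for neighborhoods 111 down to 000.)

  ###|.  b7=0 t=0,i=11
  ##.|#  b6=1 t=0,i=0
  #.#|#  b5=1 t=0,i=4
  #..|#  b4=1 t=0,i=1
  .##|.  b3=0 t=0,i=10
  .#.|#  b2=1 t=0,i=3
  ..#|#  b1=1 t=0,i=2
  ...|.  b0=0 t=2,i=1
  bits 01110110 = 118

118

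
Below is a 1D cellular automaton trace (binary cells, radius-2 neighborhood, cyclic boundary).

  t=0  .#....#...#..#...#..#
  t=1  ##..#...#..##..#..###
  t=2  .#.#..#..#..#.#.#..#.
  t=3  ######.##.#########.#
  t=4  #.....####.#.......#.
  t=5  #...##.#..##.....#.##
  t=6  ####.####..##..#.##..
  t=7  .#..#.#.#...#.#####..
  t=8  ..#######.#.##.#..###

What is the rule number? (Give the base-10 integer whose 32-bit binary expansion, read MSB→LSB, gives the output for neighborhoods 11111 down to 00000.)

494321194

  nb #####: next=.  (t=1,i=20, bit31=0)
  nb ####.: next=.  (t=1,i=0, bit30=0)
  nb ###.#: next=.  (t=3,i=5, bit29=0)
  nb ###..: next=#  (t=1,i=1, bit28=1)
  nb ##.##: next=#  (t=3,i=6, bit27=1)
  nb ##.#.: next=#  (t=4,i=10, bit26=1)
  nb ##..#: next=.  (t=1,i=2, bit25=0)
  nb ##...: next=#  (t=5,i=1, bit24=1)
  nb #.###: next=.  (t=3,i=10, bit23=0)
  nb #.##.: next=#  (t=3,i=7, bit22=1)
  nb #.#.#: next=#  (t=2,i=14, bit21=1)
  nb #.#..: next=#  (t=0,i=1, bit20=1)
  nb #..##: next=.  (t=1,i=10, bit19=0)
  nb #..#.: next=#  (t=0,i=12, bit18=1)
  nb #...#: next=#  (t=0,i=8, bit17=1)
  nb #....: next=.  (t=0,i=3, bit16=0)
  nb .####: next=#  (t=1,i=19, bit15=1)
  nb .###.: next=.  (t=5,i=20, bit14=0)
  nb .##.#: next=#  (t=3,i=8, bit13=1)
  nb .##..: next=#  (t=1,i=12, bit12=1)
  nb .#.##: next=#  (t=5,i=18, bit11=1)
  nb .#.#.: next=#  (t=0,i=0, bit10=1)
  nb .#..#: next=#  (t=0,i=11, bit9=1)
  nb .#...: next=.  (t=0,i=2, bit8=0)
  nb ..###: next=.  (t=1,i=18, bit7=0)
  nb ..##.: next=.  (t=1,i=11, bit6=0)
  nb ..#.#: next=#  (t=0,i=20, bit5=1)
  nb ..#..: next=.  (t=0,i=6, bit4=0)
  nb ...##: next=#  (t=4,i=5, bit3=1)
  nb ...#.: next=.  (t=0,i=5, bit2=0)
  nb ....#: next=#  (t=0,i=4, bit1=1)
  nb .....: next=.  (t=4,i=3, bit0=0)
  bits 00011101011101101011111000101010 = 494321194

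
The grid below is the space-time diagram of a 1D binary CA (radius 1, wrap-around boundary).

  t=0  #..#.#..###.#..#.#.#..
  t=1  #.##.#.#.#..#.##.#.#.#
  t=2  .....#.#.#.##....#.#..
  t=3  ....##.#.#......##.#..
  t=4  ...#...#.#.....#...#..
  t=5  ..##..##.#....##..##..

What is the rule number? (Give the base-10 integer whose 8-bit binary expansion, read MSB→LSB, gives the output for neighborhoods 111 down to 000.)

134

  [7] ### => #  t=0,i=9
  [6] ##. => .  t=0,i=10
  [5] #.# => .  t=0,i=4
  [4] #.. => .  t=0,i=1
  [3] .## => .  t=0,i=8
  [2] .#. => #  t=0,i=0
  [1] ..# => #  t=0,i=2
  [0] ... => .  t=2,i=0
  bits 10000110 = 134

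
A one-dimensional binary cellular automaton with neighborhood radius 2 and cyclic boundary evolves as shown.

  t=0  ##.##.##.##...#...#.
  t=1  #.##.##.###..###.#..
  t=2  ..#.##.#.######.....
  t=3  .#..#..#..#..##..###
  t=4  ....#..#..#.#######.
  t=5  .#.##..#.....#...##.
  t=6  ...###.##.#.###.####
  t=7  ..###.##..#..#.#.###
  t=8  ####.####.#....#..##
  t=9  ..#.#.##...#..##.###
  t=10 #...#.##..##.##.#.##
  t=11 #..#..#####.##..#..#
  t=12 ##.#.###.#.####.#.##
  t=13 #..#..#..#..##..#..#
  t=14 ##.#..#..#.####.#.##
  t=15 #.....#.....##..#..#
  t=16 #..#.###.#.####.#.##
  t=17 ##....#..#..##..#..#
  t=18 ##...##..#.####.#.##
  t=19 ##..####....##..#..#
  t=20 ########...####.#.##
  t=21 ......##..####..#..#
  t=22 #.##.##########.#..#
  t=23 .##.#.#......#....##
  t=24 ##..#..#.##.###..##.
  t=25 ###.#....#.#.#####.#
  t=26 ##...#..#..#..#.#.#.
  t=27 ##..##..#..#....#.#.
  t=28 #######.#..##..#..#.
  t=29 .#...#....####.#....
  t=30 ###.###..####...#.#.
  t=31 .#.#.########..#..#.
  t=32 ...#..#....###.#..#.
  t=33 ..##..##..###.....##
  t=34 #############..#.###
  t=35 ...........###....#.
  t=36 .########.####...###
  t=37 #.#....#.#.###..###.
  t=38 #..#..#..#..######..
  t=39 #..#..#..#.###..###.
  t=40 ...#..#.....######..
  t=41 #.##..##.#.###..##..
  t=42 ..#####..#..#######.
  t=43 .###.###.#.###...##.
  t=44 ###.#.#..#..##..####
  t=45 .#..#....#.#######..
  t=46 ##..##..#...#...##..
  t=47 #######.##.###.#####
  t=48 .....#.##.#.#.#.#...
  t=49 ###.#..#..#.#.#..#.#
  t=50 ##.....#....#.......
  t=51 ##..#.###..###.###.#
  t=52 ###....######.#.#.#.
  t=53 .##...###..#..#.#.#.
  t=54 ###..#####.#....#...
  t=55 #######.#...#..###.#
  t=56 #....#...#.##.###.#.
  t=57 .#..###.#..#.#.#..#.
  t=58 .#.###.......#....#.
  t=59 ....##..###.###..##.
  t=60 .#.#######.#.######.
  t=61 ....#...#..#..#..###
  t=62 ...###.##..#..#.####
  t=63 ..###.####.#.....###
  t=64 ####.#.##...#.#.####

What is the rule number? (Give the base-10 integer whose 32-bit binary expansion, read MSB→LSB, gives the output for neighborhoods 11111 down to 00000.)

  [31] ##### => .  t=2,i=11
  [30] ####. => #  t=2,i=13
  [29] ###.# => .  t=1,i=15
  [28] ###.. => #  t=1,i=10
  [27] ##.## => #  t=0,i=2
  [26] ##.#. => .  t=1,i=16
  [25] ##..# => #  t=1,i=11
  [24] ##... => .  t=0,i=11
  [23] #.### => .  t=1,i=8
  [22] #.##. => #  t=0,i=0
  [21] #.#.# => #  t=2,i=7
  [20] #.#.. => .  t=1,i=17
  [19] #..## => #  t=1,i=12
  [18] #..#. => .  t=1,i=19
  [17] #...# => .  t=0,i=12
  [16] #.... => .  t=2,i=16
  [15] .#### => #  t=2,i=10
  [14] .###. => #  t=1,i=9
  [13] .##.# => .  t=0,i=1
  [12] .##.. => #  t=0,i=10
  [11] .#.## => .  t=0,i=19
  [10] .#.#. => .  t=7,i=14
  [9] .#..# => .  t=1,i=18
  [8] .#... => #  t=0,i=15
  [7] ..### => #  t=1,i=13
  [6] ..##. => #  t=3,i=13
  [5] ..#.# => .  t=0,i=18
  [4] ..#.. => #  t=0,i=14
  [3] ...## => #  t=5,i=16
  [2] ...#. => #  t=0,i=13
  [1] ....# => .  t=2,i=0
  [0] ..... => #  t=2,i=17
  bits 01011010011010001101000111011101 = 1516818909

1516818909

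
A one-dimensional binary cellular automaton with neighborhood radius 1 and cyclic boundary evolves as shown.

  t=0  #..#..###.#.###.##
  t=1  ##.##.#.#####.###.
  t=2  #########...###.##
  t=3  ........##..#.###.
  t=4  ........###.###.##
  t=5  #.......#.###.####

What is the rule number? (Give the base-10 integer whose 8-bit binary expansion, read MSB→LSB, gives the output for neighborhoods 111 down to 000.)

124

  [7] ### => .  t=0,i=7
  [6] ##. => #  t=0,i=0
  [5] #.# => #  t=0,i=9
  [4] #.. => #  t=0,i=1
  [3] .## => #  t=0,i=6
  [2] .#. => #  t=0,i=3
  [1] ..# => .  t=0,i=2
  [0] ... => .  t=2,i=10
  bits 01111100 = 124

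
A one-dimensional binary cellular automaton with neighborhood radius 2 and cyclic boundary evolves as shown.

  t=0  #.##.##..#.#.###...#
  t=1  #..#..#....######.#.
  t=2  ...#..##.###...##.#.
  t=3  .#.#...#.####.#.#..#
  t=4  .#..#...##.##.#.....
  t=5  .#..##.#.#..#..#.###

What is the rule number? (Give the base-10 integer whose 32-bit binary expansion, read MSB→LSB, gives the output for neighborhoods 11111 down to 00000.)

  nb #####: next=.  (t=1,i=13, bit31=0)
  nb ####.: next=#  (t=1,i=15, bit30=1)
  nb ###.#: next=#  (t=1,i=16, bit29=1)
  nb ###..: next=#  (t=0,i=15, bit28=1)
  nb ##.##: next=.  (t=0,i=1, bit27=0)
  nb ##.#.: next=.  (t=1,i=17, bit26=0)
  nb ##..#: next=.  (t=0,i=7, bit25=0)
  nb ##...: next=#  (t=0,i=16, bit24=1)
  nb #.###: next=#  (t=0,i=13, bit23=1)
  nb #.##.: next=.  (t=0,i=2, bit22=0)
  nb #.#.#: next=#  (t=0,i=11, bit21=1)
  nb #.#..: next=.  (t=1,i=0, bit20=0)
  nb #..##: next=.  (t=2,i=5, bit19=0)
  nb #..#.: next=.  (t=0,i=8, bit18=0)
  nb #...#: next=.  (t=0,i=17, bit17=0)
  nb #....: next=.  (t=1,i=8, bit16=0)
  nb .####: next=.  (t=1,i=12, bit15=0)
  nb .###.: next=#  (t=0,i=14, bit14=1)
  nb .##.#: next=#  (t=0,i=0, bit13=1)
  nb .##..: next=#  (t=0,i=6, bit12=1)
  nb .#.##: next=#  (t=0,i=12, bit11=1)
  nb .#.#.: next=.  (t=0,i=10, bit10=0)
  nb .#..#: next=.  (t=1,i=1, bit9=0)
  nb .#...: next=#  (t=1,i=7, bit8=1)
  nb ..###: next=#  (t=1,i=11, bit7=1)
  nb ..##.: next=.  (t=0,i=19, bit6=0)
  nb ..#.#: next=.  (t=0,i=9, bit5=0)
  nb ..#..: next=#  (t=1,i=3, bit4=1)
  nb ...##: next=#  (t=0,i=18, bit3=1)
  nb ...#.: next=.  (t=2,i=2, bit2=0)
  nb ....#: next=#  (t=1,i=9, bit1=1)
  nb .....: next=#  (t=4,i=17, bit0=1)
  bits 01110001101000000111100110011011 = 1906342299

1906342299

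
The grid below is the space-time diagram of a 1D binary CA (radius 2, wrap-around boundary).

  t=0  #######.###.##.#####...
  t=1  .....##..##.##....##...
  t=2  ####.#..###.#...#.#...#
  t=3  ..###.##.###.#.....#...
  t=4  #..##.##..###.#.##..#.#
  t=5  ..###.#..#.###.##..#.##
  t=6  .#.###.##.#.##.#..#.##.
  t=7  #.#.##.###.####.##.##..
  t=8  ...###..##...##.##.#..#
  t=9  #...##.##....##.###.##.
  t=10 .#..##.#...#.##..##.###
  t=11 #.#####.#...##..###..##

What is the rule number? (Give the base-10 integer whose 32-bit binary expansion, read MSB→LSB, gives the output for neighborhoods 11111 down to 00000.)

1951165251

  [31] ##### => .  t=0,i=2
  [30] ####. => #  t=0,i=5
  [29] ###.# => #  t=0,i=6
  [28] ###.. => #  t=0,i=19
  [27] ##.## => .  t=0,i=7
  [26] ##.#. => #  t=2,i=4
  [25] ##..# => .  t=1,i=7
  [24] ##... => .  t=0,i=20
  [23] #.### => .  t=0,i=8
  [22] #.##. => #  t=0,i=12
  [21] #.#.# => .  t=4,i=14
  [20] #.#.. => .  t=2,i=5
  [19] #..## => #  t=1,i=8
  [18] #..#. => #  t=4,i=19
  [17] #...# => .  t=0,i=21
  [16] #.... => .  t=1,i=15
  [15] .#### => .  t=0,i=1
  [14] .###. => #  t=0,i=9
  [13] .##.# => #  t=0,i=13
  [12] .##.. => .  t=1,i=6
  [11] .#.## => #  t=4,i=15
  [10] .#.#. => .  t=2,i=17
  [9] .#..# => #  t=2,i=6
  [8] .#... => #  t=2,i=13
  [7] ..### => .  t=0,i=0
  [6] ..##. => #  t=1,i=5
  [5] ..#.# => .  t=2,i=16
  [4] ..#.. => .  t=3,i=19
  [3] ...## => .  t=0,i=22
  [2] ...#. => .  t=2,i=15
  [1] ....# => #  t=1,i=3
  [0] ..... => #  t=1,i=0
  bits 01110100010011000110101101000011 = 1951165251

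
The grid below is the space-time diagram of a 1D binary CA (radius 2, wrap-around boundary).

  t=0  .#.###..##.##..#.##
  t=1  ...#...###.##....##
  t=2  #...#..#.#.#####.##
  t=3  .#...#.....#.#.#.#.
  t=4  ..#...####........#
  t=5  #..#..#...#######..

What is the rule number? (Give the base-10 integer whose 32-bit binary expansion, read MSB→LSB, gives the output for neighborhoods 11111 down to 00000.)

2714317763

  nb #####: next=#  (t=2,i=13, bit31=1)
  nb ####.: next=.  (t=2,i=14, bit30=0)
  nb ###.#: next=#  (t=1,i=9, bit29=1)
  nb ###..: next=.  (t=0,i=5, bit28=0)
  nb ##.##: next=.  (t=0,i=10, bit27=0)
  nb ##.#.: next=.  (t=0,i=0, bit26=0)
  nb ##..#: next=.  (t=0,i=6, bit25=0)
  nb ##...: next=#  (t=1,i=0, bit24=1)
  nb #.###: next=#  (t=0,i=3, bit23=1)
  nb #.##.: next=#  (t=0,i=11, bit22=1)
  nb #.#.#: next=.  (t=0,i=1, bit21=0)
  nb #.#..: next=.  (t=3,i=17, bit20=0)
  nb #..##: next=#  (t=0,i=7, bit19=1)
  nb #..#.: next=.  (t=0,i=14, bit18=0)
  nb #...#: next=.  (t=1,i=1, bit17=0)
  nb #....: next=#  (t=1,i=14, bit16=1)
  nb .####: next=.  (t=2,i=12, bit15=0)
  nb .###.: next=.  (t=0,i=4, bit14=0)
  nb .##.#: next=#  (t=0,i=9, bit13=1)
  nb .##..: next=#  (t=0,i=12, bit12=1)
  nb .#.##: next=.  (t=0,i=2, bit11=0)
  nb .#.#.: next=.  (t=2,i=8, bit10=0)
  nb .#..#: next=#  (t=2,i=5, bit9=1)
  nb .#...: next=#  (t=1,i=4, bit8=1)
  nb ..###: next=#  (t=1,i=7, bit7=1)
  nb ..##.: next=#  (t=0,i=8, bit6=1)
  nb ..#.#: next=.  (t=0,i=15, bit5=0)
  nb ..#..: next=.  (t=1,i=3, bit4=0)
  nb ...##: next=.  (t=1,i=6, bit3=0)
  nb ...#.: next=.  (t=1,i=2, bit2=0)
  nb ....#: next=#  (t=1,i=15, bit1=1)
  nb .....: next=#  (t=3,i=8, bit0=1)
  bits 10100001110010010011001111000011 = 2714317763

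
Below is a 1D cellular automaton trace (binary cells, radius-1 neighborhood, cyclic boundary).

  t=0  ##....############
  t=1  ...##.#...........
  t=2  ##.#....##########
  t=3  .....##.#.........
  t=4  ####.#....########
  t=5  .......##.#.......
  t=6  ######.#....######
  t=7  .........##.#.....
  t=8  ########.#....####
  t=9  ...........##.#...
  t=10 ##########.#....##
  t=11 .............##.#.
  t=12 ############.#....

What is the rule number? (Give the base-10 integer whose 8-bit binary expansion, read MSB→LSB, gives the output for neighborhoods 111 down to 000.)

  ###|.  b7=0 t=0,i=0
  ##.|.  b6=0 t=0,i=1
  #.#|.  b5=0 t=1,i=5
  #..|.  b4=0 t=0,i=2
  .##|#  b3=1 t=0,i=6
  .#.|.  b2=0 t=1,i=6
  ..#|.  b1=0 t=0,i=5
  ...|#  b0=1 t=0,i=3
  bits 00001001 = 9

9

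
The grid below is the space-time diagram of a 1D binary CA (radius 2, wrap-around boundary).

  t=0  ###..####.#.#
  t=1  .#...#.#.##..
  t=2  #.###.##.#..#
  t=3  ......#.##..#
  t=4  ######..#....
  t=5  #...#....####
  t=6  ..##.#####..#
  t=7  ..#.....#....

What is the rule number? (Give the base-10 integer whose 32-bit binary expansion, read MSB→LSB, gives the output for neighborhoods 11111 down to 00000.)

  nb #####: next=.  (t=4,i=2, bit31=0)
  nb ####.: next=#  (t=0,i=1, bit30=1)
  nb ###.#: next=.  (t=0,i=8, bit29=0)
  nb ###..: next=.  (t=0,i=2, bit28=0)
  nb ##.##: next=.  (t=2,i=1, bit27=0)
  nb ##.#.: next=#  (t=0,i=9, bit26=1)
  nb ##..#: next=.  (t=0,i=3, bit25=0)
  nb ##...: next=.  (t=1,i=11, bit24=0)
  nb #.###: next=.  (t=0,i=12, bit23=0)
  nb #.##.: next=#  (t=1,i=9, bit22=1)
  nb #.#.#: next=#  (t=0,i=10, bit21=1)
  nb #.#..: next=#  (t=2,i=9, bit20=1)
  nb #..##: next=.  (t=0,i=4, bit19=0)
  nb #..#.: next=.  (t=3,i=11, bit18=0)
  nb #...#: next=#  (t=1,i=3, bit17=1)
  nb #....: next=#  (t=3,i=1, bit16=1)
  nb .####: next=.  (t=0,i=0, bit15=0)
  nb .###.: next=.  (t=2,i=3, bit14=0)
  nb .##.#: next=.  (t=2,i=0, bit13=0)
  nb .##..: next=.  (t=1,i=10, bit12=0)
  nb .#.##: next=.  (t=0,i=11, bit11=0)
  nb .#.#.: next=#  (t=1,i=6, bit10=1)
  nb .#..#: next=.  (t=2,i=10, bit9=0)
  nb .#...: next=#  (t=1,i=2, bit8=1)
  nb ..###: next=#  (t=0,i=5, bit7=1)
  nb ..##.: next=#  (t=2,i=12, bit6=1)
  nb ..#.#: next=.  (t=1,i=5, bit5=0)
  nb ..#..: next=.  (t=1,i=1, bit4=0)
  nb ...##: next=#  (t=4,i=12, bit3=1)
  nb ...#.: next=#  (t=1,i=0, bit2=1)
  nb ....#: next=#  (t=3,i=4, bit1=1)
  nb .....: next=#  (t=3,i=2, bit0=1)
  bits 01000100011100110000010111001111 = 1148388815

1148388815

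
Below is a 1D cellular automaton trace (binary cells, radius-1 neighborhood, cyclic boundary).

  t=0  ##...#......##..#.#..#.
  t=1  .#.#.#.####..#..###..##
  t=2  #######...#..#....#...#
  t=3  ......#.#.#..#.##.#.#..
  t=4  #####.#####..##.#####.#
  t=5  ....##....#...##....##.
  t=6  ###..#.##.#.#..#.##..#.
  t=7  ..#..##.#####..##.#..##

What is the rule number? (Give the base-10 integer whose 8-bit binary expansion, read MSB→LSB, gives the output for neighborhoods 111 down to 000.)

101

  ### -> .   bit 7 = 0  t=1,i=8
  ##. -> #   bit 6 = 1  t=0,i=1
  #.# -> #   bit 5 = 1  t=0,i=17
  #.. -> .   bit 4 = 0  t=0,i=2
  .## -> .   bit 3 = 0  t=0,i=0
  .#. -> #   bit 2 = 1  t=0,i=5
  ..# -> .   bit 1 = 0  t=0,i=4
  ... -> #   bit 0 = 1  t=0,i=3
  bits 01100101 = 101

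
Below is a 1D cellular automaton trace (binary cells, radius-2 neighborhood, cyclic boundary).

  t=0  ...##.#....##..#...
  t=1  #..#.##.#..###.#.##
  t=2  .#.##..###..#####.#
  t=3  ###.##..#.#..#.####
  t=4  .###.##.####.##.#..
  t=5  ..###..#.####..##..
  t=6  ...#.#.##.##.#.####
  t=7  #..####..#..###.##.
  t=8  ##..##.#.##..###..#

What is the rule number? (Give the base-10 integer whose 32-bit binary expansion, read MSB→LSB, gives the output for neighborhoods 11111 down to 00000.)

1865539185

  [31] ##### => .  t=2,i=14
  [30] ####. => #  t=2,i=15
  [29] ###.# => #  t=1,i=13
  [28] ###.. => .  t=1,i=0
  [27] ##.## => #  t=3,i=3
  [26] ##.#. => #  t=0,i=5
  [25] ##..# => #  t=0,i=13
  [24] ##... => #  t=5,i=17
  [23] #.### => .  t=1,i=17
  [22] #.##. => .  t=1,i=5
  [21] #.#.# => #  t=1,i=15
  [20] #.#.. => #  t=0,i=6
  [19] #..## => .  t=1,i=10
  [18] #..#. => .  t=0,i=14
  [17] #...# => .  t=4,i=18
  [16] #.... => #  t=0,i=8
  [15] .#### => #  t=2,i=13
  [14] .###. => #  t=1,i=12
  [13] .##.# => .  t=0,i=4
  [12] .##.. => #  t=0,i=12
  [11] .#.## => #  t=1,i=4
  [10] .#.#. => #  t=2,i=0
  [9] .#..# => #  t=1,i=9
  [8] .#... => .  t=0,i=7
  [7] ..### => .  t=1,i=11
  [6] ..##. => #  t=0,i=3
  [5] ..#.# => #  t=1,i=3
  [4] ..#.. => #  t=0,i=15
  [3] ...## => .  t=0,i=2
  [2] ...#. => .  t=6,i=2
  [1] ....# => .  t=0,i=1
  [0] ..... => #  t=0,i=0
  bits 01101111001100011101111001110001 = 1865539185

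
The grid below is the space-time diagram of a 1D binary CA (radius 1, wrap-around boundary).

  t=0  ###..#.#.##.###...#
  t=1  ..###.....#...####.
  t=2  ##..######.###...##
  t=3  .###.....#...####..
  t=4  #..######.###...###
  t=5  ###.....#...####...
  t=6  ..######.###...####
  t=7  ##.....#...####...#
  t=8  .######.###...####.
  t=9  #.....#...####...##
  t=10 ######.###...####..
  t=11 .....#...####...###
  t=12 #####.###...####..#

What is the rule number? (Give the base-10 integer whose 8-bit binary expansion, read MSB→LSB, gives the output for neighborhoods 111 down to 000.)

83

  ### -> .   bit 7 = 0  t=0,i=0
  ##. -> #   bit 6 = 1  t=0,i=2
  #.# -> .   bit 5 = 0  t=0,i=6
  #.. -> #   bit 4 = 1  t=0,i=3
  .## -> .   bit 3 = 0  t=0,i=9
  .#. -> .   bit 2 = 0  t=0,i=5
  ..# -> #   bit 1 = 1  t=0,i=4
  ... -> #   bit 0 = 1  t=0,i=16
  bits 01010011 = 83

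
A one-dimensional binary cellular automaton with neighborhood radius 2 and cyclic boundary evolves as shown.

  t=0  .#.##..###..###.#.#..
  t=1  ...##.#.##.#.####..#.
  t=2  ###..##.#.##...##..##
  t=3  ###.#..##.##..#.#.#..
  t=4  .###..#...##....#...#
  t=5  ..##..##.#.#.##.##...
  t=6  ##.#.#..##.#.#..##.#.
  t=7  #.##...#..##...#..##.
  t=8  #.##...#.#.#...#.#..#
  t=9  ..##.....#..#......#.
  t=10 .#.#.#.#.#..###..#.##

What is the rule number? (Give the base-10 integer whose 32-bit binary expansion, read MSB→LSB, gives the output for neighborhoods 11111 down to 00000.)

  #####|#  b31=1 t=2,i=0
  ####.|#  b30=1 t=1,i=15
  ###.#|#  b29=1 t=0,i=14
  ###..|#  b28=1 t=0,i=9
  ##.##|.  b27=0 t=3,i=9
  ##.#.|#  b26=1 t=0,i=15
  ##..#|.  b25=0 t=0,i=5
  ##...|.  b24=0 t=2,i=12
  #.###|.  b23=0 t=1,i=13
  #.##.|#  b22=1 t=0,i=3
  #.#.#|#  b21=1 t=0,i=16
  #.#..|.  b20=0 t=0,i=18
  #..##|#  b19=1 t=0,i=6
  #..#.|.  b18=0 t=1,i=18
  #...#|.  b17=0 t=0,i=20
  #....|#  b16=1 t=1,i=0
  .####|.  b15=0 t=1,i=14
  .###.|#  b14=1 t=0,i=8
  .##.#|.  b13=0 t=1,i=4
  .##..|#  b12=1 t=0,i=4
  .#.##|.  b11=0 t=0,i=2
  .#.#.|.  b10=0 t=0,i=17
  .#..#|.  b9=0 t=3,i=5
  .#...|#  b8=1 t=0,i=19
  ..###|.  b7=0 t=0,i=7
  ..##.|.  b6=0 t=1,i=3
  ..#.#|.  b5=0 t=0,i=1
  ..#..|#  b4=1 t=1,i=19
  ...##|#  b3=1 t=1,i=2
  ...#.|.  b2=0 t=0,i=0
  ....#|#  b1=1 t=1,i=1
  .....|.  b0=0 t=5,i=20
  bits 11110100011010010101000100011010 = 4100542746

4100542746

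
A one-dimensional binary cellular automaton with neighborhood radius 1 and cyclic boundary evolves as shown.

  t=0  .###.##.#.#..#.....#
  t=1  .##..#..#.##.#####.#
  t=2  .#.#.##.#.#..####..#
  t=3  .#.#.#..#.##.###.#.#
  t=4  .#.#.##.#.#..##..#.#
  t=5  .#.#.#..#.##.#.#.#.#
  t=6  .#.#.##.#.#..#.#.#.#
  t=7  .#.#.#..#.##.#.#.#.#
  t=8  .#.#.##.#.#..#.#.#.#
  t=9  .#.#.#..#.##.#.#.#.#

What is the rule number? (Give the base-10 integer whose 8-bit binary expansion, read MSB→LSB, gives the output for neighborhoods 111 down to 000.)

  nb ###: next=#  (t=0,i=2, bit7=1)
  nb ##.: next=.  (t=0,i=3, bit6=0)
  nb #.#: next=.  (t=0,i=0, bit5=0)
  nb #..: next=#  (t=0,i=11, bit4=1)
  nb .##: next=#  (t=0,i=1, bit3=1)
  nb .#.: next=#  (t=0,i=8, bit2=1)
  nb ..#: next=.  (t=0,i=12, bit1=0)
  nb ...: next=#  (t=0,i=15, bit0=1)
  bits 10011101 = 157

157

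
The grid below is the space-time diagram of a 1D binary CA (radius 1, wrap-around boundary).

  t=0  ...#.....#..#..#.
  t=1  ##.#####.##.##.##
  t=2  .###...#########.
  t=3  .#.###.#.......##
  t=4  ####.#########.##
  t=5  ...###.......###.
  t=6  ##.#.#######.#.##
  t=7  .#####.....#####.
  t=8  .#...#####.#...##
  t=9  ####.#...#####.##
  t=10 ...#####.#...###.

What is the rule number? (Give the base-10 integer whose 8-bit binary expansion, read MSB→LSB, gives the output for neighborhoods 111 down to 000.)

125

  ### -> .   bit 7 = 0  t=1,i=0
  ##. -> #   bit 6 = 1  t=1,i=1
  #.# -> #   bit 5 = 1  t=1,i=2
  #.. -> #   bit 4 = 1  t=0,i=4
  .## -> #   bit 3 = 1  t=1,i=3
  .#. -> #   bit 2 = 1  t=0,i=3
  ..# -> .   bit 1 = 0  t=0,i=2
  ... -> #   bit 0 = 1  t=0,i=0
  bits 01111101 = 125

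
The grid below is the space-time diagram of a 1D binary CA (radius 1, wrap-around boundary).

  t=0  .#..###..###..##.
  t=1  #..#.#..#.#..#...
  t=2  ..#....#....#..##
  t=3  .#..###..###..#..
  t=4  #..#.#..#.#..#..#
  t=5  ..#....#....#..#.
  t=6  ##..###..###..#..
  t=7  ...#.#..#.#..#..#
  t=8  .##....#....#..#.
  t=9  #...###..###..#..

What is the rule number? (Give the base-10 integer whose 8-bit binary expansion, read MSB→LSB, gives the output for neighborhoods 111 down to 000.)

131

  nb ###: next=#  (t=0,i=5, bit7=1)
  nb ##.: next=.  (t=0,i=6, bit6=0)
  nb #.#: next=.  (t=1,i=4, bit5=0)
  nb #..: next=.  (t=0,i=2, bit4=0)
  nb .##: next=.  (t=0,i=4, bit3=0)
  nb .#.: next=.  (t=0,i=1, bit2=0)
  nb ..#: next=#  (t=0,i=0, bit1=1)
  nb ...: next=#  (t=1,i=15, bit0=1)
  bits 10000011 = 131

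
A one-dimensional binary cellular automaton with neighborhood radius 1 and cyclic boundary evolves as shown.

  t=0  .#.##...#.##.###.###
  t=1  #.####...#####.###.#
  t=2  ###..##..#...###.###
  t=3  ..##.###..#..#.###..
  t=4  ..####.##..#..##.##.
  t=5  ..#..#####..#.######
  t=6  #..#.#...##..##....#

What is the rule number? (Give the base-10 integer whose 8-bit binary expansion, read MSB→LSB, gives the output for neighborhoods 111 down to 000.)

120

  ###|.  b7=0 t=0,i=14
  ##.|#  b6=1 t=0,i=4
  #.#|#  b5=1 t=0,i=0
  #..|#  b4=1 t=0,i=5
  .##|#  b3=1 t=0,i=3
  .#.|.  b2=0 t=0,i=1
  ..#|.  b1=0 t=0,i=7
  ...|.  b0=0 t=0,i=6
  bits 01111000 = 120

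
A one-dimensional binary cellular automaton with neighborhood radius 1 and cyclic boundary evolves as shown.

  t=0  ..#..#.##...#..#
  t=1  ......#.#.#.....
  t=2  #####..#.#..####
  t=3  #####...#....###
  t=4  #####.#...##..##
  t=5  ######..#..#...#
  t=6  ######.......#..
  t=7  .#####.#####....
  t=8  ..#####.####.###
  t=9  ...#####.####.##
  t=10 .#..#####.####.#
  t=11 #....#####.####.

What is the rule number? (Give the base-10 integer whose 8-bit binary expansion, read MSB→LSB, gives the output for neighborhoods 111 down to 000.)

225

  ###|#  b7=1 t=2,i=0
  ##.|#  b6=1 t=0,i=8
  #.#|#  b5=1 t=0,i=6
  #..|.  b4=0 t=0,i=0
  .##|.  b3=0 t=0,i=7
  .#.|.  b2=0 t=0,i=2
  ..#|.  b1=0 t=0,i=1
  ...|#  b0=1 t=0,i=10
  bits 11100001 = 225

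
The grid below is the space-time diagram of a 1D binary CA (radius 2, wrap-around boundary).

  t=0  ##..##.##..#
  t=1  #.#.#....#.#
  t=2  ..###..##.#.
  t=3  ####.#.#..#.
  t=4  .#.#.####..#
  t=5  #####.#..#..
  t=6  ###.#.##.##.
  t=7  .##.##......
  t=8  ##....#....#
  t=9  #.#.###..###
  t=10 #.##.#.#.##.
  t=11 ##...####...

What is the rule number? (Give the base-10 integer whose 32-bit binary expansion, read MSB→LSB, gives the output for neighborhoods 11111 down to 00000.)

2738015966

  [31] ##### => #  t=5,i=2
  [30] ####. => .  t=3,i=2
  [29] ###.# => #  t=3,i=3
  [28] ###.. => .  t=0,i=1
  [27] ##.## => .  t=0,i=6
  [26] ##.#. => .  t=1,i=1
  [25] ##..# => #  t=0,i=2
  [24] ##... => #  t=7,i=6
  [23] #.### => .  t=3,i=0
  [22] #.##. => .  t=0,i=7
  [21] #.#.# => #  t=1,i=2
  [20] #.#.. => #  t=1,i=4
  [19] #..## => .  t=0,i=3
  [18] #..#. => .  t=3,i=9
  [17] #...# => #  t=2,i=0
  [16] #.... => .  t=1,i=6
  [15] .#### => #  t=3,i=1
  [14] .###. => #  t=0,i=0
  [13] .##.# => .  t=0,i=5
  [12] .##.. => .  t=0,i=8
  [11] .#.## => #  t=1,i=10
  [10] .#.#. => #  t=1,i=3
  [9] .#..# => #  t=3,i=8
  [8] .#... => .  t=1,i=5
  [7] ..### => #  t=0,i=11
  [6] ..##. => #  t=0,i=4
  [5] ..#.# => .  t=1,i=9
  [4] ..#.. => #  t=5,i=9
  [3] ...## => #  t=2,i=1
  [2] ...#. => #  t=1,i=8
  [1] ....# => #  t=1,i=7
  [0] ..... => .  t=7,i=8
  bits 10100011001100101100111011011110 = 2738015966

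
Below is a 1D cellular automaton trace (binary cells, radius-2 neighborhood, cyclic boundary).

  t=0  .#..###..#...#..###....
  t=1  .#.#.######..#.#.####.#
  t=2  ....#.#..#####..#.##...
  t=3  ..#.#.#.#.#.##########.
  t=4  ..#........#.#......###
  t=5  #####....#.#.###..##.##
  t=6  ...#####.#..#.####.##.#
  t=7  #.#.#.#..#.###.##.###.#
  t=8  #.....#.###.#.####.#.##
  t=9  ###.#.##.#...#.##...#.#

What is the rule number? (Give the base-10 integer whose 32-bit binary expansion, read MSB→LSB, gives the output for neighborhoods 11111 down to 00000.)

  ##### -> .   bit 31 = 0  t=1,i=7
  ####. -> #   bit 30 = 1  t=1,i=9
  ###.# -> .   bit 29 = 0  t=1,i=20
  ###.. -> #   bit 28 = 1  t=0,i=6
  ##.## -> #   bit 27 = 1  t=5,i=20
  ##.#. -> .   bit 26 = 0  t=1,i=21
  ##..# -> #   bit 25 = 1  t=0,i=7
  ##... -> #   bit 24 = 1  t=0,i=19
  #.### -> .   bit 23 = 0  t=1,i=5
  #.##. -> #   bit 22 = 1  t=2,i=18
  #.#.# -> .   bit 21 = 0  t=1,i=1
  #.#.. -> #   bit 20 = 1  t=2,i=6
  #..## -> #   bit 19 = 1  t=0,i=3
  #..#. -> #   bit 18 = 1  t=0,i=8
  #...# -> .   bit 17 = 0  t=0,i=11
  #.... -> #   bit 16 = 1  t=0,i=20
  .#### -> #   bit 15 = 1  t=1,i=6
  .###. -> #   bit 14 = 1  t=0,i=5
  .##.# -> #   bit 13 = 1  t=5,i=19
  .##.. -> #   bit 12 = 1  t=2,i=19
  .#.## -> #   bit 11 = 1  t=1,i=4
  .#.#. -> .   bit 10 = 0  t=1,i=0
  .#..# -> .   bit 9 = 0  t=0,i=2
  .#... -> #   bit 8 = 1  t=0,i=10
  ..### -> .   bit 7 = 0  t=0,i=4
  ..##. -> .   bit 6 = 0  t=5,i=18
  ..#.# -> #   bit 5 = 1  t=1,i=13
  ..#.. -> #   bit 4 = 1  t=0,i=1
  ...## -> #   bit 3 = 1  t=4,i=19
  ...#. -> .   bit 2 = 0  t=0,i=0
  ....# -> #   bit 1 = 1  t=0,i=22
  ..... -> .   bit 0 = 0  t=0,i=21
  bits 01011011010111011111100100111010 = 1532885306

1532885306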